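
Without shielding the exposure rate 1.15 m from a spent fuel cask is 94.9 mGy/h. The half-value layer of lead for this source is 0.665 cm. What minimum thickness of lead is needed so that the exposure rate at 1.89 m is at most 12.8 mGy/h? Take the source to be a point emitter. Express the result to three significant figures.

At 1.89 m, distance alone gives 94.9 × (1.15/1.89)² = 94.9 × 0.3702 = 35.13 mGy/h.
Further attenuation needed: 35.13/12.8 = 2.745.
n = log₂(2.745) = 1.457 half-value layers.
Thickness = 1.457 × 0.665 cm = 0.9689 cm.

0.969 cm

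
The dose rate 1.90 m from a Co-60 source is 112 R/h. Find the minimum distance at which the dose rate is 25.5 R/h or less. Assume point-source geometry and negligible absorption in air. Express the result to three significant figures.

3.98 m

By the inverse-square law, d₂ = d₁·√(I₁/I₂).
I₁/I₂ = 112/25.5 = 4.392, so d₂ = 1.90 × √4.392 = 3.982 m.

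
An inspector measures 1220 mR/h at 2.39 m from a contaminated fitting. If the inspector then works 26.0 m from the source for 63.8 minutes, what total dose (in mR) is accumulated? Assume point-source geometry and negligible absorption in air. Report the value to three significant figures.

11.0 mR

Using I₁d₁² = I₂d₂², rate at 26.0 m:
1220 × (2.39/26.0)² = 1220 × 0.008450 = 10.31 mR/h.
Dose = rate × time = 10.31 mR/h × 1.063 h = 10.96 mR.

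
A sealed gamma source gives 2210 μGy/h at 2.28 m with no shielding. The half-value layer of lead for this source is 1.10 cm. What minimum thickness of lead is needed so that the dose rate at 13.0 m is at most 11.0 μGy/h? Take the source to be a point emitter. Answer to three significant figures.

2.89 cm

At 13.0 m, distance alone gives 2210 × (2.28/13.0)² = 2210 × 0.03076 = 67.98 μGy/h.
Further attenuation needed: 67.98/11.0 = 6.180.
n = log₂(6.180) = 2.628 half-value layers.
Thickness = 2.628 × 1.10 cm = 2.891 cm.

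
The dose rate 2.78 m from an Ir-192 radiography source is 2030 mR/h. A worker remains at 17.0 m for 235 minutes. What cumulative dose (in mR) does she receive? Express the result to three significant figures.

By the inverse-square law, rate at 17.0 m:
(2.78/17.0)² = 0.02674, so 2030 × 0.02674 = 54.28 mR/h.
Dose = rate × time = 54.28 mR/h × 3.917 h = 212.6 mR.

213 mR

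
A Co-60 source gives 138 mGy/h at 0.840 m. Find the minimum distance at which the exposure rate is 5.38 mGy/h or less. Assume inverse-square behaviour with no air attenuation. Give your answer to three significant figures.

Since intensity falls as 1/r², d₂ = d₁·√(I₁/I₂).
I₁/I₂ = 138/5.38 = 25.65, so d₂ = 0.840 × √25.65 = 4.254 m.

4.25 m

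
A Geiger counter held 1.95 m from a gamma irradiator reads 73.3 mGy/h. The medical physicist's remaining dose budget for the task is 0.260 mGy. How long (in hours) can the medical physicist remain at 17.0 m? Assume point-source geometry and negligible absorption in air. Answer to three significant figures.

Applying the 1/r² law, rate at 17.0 m:
(1.95/17.0)² = 0.01316, so 73.3 × 0.01316 = 0.9646 mGy/h.
Stay time = 0.260 mGy ÷ 0.9646 mGy/h = 0.2695 h.

0.270 h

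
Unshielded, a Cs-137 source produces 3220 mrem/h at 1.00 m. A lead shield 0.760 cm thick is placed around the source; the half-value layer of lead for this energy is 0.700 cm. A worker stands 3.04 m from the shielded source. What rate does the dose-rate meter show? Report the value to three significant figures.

164 mrem/h

Distance alone: 3220 × (1.00/3.04)² = 3220 × 0.1082 = 348.4 mrem/h.
Shield: 0.760/0.700 = 1.086 half-value layers → attenuation 2^(−1.086) = 0.4711.
Combined: 348.4 × 0.4711 = 164.1 mrem/h.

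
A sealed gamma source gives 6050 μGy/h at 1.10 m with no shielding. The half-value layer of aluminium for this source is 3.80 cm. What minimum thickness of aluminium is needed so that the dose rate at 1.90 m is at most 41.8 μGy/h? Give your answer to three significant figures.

At 1.90 m, distance alone gives 6050 × (1.10/1.90)² = 6050 × 0.3352 = 2028 μGy/h.
Further attenuation needed: 2028/41.8 = 48.52.
n = log₂(48.52) = 5.601 half-value layers.
Thickness = 5.601 × 3.80 cm = 21.28 cm.

21.3 cm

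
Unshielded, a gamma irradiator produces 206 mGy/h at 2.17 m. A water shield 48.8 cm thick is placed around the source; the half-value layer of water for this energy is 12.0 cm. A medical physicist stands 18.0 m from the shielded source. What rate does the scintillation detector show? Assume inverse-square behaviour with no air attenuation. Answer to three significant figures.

0.179 mGy/h

Distance alone: (2.17/18.0)² = 0.01453, so 206 × 0.01453 = 2.993 mGy/h.
Shield: 48.8/12.0 = 4.067 half-value layers → attenuation 2^(−4.067) = 0.05966.
Combined: 2.993 × 0.05966 = 0.1786 mGy/h.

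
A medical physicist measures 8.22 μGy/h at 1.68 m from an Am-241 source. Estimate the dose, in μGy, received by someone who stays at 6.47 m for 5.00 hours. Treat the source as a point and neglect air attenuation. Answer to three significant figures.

Applying the 1/r² law, rate at 6.47 m:
(1.68/6.47)² = 0.06742, so 8.22 × 0.06742 = 0.5542 μGy/h.
Dose = rate × time = 0.5542 μGy/h × 5.000 h = 2.771 μGy.

2.77 μGy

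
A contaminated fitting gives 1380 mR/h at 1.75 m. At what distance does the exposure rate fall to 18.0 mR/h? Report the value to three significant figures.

15.3 m

Intensity scales as (d₁/d₂)², so d₂ = d₁·√(I₁/I₂).
I₁/I₂ = 1380/18.0 = 76.67, so d₂ = 1.75 × √76.67 = 15.32 m.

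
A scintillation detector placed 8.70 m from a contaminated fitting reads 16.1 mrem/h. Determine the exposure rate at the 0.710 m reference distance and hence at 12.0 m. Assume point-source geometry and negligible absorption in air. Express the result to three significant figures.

2420 mrem/h; 8.46 mrem/h

Since intensity falls as 1/r²,
At 0.710 m: 16.1 × (8.70/0.710)² = 16.1 × 150.1 = 2417 mrem/h
At 12.0 m: (0.710/12.0)² = 0.003501, so 2417 × 0.003501 = 8.462 mrem/h.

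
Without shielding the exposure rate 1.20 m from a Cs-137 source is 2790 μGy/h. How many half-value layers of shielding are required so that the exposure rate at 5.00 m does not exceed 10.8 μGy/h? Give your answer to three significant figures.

3.90 half-value layers

At 5.00 m, distance alone gives (1.20/5.00)² = 0.05760, so 2790 × 0.05760 = 160.7 μGy/h.
Further attenuation needed: 160.7/10.8 = 14.88.
n = log₂(14.88) = 3.895 half-value layers.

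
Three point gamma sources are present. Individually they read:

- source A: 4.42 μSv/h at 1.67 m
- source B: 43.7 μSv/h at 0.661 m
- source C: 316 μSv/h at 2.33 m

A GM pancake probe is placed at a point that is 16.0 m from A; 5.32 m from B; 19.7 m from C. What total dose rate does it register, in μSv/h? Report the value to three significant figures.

5.14 μSv/h

By superposition, sum each source's inverse-square contribution:
A: 4.42 × (1.67/16.0)² = 0.04815 μSv/h
B: 43.7 × (0.661/5.32)² = 0.6746 μSv/h
C: 316 × (2.33/19.7)² = 4.420 μSv/h
Total = 0.04815 + 0.6746 + 4.420 = 5.143 μSv/h.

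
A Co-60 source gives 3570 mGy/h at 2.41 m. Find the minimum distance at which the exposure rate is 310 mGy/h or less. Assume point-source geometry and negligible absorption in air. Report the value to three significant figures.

Intensity scales as (d₁/d₂)², so d₂ = d₁·√(I₁/I₂).
I₁/I₂ = 3570/310 = 11.52, so d₂ = 2.41 × √11.52 = 8.180 m.

8.18 m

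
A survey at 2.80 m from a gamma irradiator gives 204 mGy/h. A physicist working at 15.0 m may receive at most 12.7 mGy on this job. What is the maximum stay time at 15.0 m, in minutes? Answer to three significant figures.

107 min

Using I₁d₁² = I₂d₂², rate at 15.0 m:
(2.80/15.0)² = 0.03484, so 204 × 0.03484 = 7.107 mGy/h.
Stay time = 12.7 mGy ÷ 7.107 mGy/h = 1.787 h = 107.2 min.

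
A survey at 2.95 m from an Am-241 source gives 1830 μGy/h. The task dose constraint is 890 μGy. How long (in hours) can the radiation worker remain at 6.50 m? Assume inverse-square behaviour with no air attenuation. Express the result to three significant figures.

2.36 h

Intensity scales as (d₁/d₂)², so rate at 6.50 m:
(2.95/6.50)² = 0.2060, so 1830 × 0.2060 = 377.0 μGy/h.
Stay time = 890 μGy ÷ 377.0 μGy/h = 2.361 h.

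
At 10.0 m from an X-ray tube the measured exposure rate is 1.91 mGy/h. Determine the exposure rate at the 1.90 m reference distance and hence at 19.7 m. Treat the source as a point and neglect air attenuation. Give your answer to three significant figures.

Intensity scales as (d₁/d₂)², so
At 1.90 m: (10.0/1.90)² = 27.70, so 1.91 × 27.70 = 52.91 mGy/h
At 19.7 m: 52.91 × (1.90/19.7)² = 52.91 × 0.009302 = 0.4922 mGy/h.

52.9 mGy/h; 0.492 mGy/h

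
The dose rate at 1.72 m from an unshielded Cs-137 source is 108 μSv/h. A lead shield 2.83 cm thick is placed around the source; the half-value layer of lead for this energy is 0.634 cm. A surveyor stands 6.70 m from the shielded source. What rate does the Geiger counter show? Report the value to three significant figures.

Distance alone: (1.72/6.70)² = 0.06590, so 108 × 0.06590 = 7.117 μSv/h.
Shield: 2.83/0.634 = 4.464 half-value layers → attenuation 2^(−4.464) = 0.04531.
Combined: 7.117 × 0.04531 = 0.3225 μSv/h.

0.323 μSv/h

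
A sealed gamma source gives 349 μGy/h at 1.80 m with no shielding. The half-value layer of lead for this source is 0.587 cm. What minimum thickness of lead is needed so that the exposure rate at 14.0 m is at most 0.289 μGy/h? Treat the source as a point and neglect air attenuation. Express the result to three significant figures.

2.54 cm

At 14.0 m, distance alone gives 349 × (1.80/14.0)² = 349 × 0.01653 = 5.769 μGy/h.
Further attenuation needed: 5.769/0.289 = 19.96.
n = log₂(19.96) = 4.319 half-value layers.
Thickness = 4.319 × 0.587 cm = 2.535 cm.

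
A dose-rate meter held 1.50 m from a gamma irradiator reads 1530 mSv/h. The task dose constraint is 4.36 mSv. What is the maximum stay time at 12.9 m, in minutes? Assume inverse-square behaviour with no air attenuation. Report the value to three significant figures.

Intensity scales as (d₁/d₂)², so rate at 12.9 m:
(1.50/12.9)² = 0.01352, so 1530 × 0.01352 = 20.69 mSv/h.
Stay time = 4.36 mSv ÷ 20.69 mSv/h = 0.2107 h = 12.64 min.

12.6 min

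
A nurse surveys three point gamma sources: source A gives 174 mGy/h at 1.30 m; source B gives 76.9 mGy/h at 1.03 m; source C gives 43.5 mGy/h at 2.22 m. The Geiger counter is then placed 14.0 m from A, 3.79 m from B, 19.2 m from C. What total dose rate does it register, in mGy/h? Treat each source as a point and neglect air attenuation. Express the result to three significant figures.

Each source contributes Iᵢ·(dᵢ/rᵢ)²; contributions add.
A: 174 × (1.30/14.0)² = 1.500 mGy/h
B: 76.9 × (1.03/3.79)² = 5.680 mGy/h
C: 43.5 × (2.22/19.2)² = 0.5816 mGy/h
Total = 1.500 + 5.680 + 0.5816 = 7.762 mGy/h.

7.76 mGy/h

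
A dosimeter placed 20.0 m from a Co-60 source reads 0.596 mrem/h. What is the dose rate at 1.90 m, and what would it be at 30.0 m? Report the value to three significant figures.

66.0 mrem/h; 0.265 mrem/h

By the inverse-square law,
At 1.90 m: (20.0/1.90)² = 110.8, so 0.596 × 110.8 = 66.04 mrem/h
At 30.0 m: 66.04 × (1.90/30.0)² = 66.04 × 0.004011 = 0.2649 mrem/h.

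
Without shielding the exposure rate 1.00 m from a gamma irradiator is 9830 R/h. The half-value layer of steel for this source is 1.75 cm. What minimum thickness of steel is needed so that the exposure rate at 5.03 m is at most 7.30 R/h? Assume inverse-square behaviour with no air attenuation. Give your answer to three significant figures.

10.0 cm

At 5.03 m, distance alone gives 9830 × (1.00/5.03)² = 9830 × 0.03952 = 388.5 R/h.
Further attenuation needed: 388.5/7.30 = 53.22.
n = log₂(53.22) = 5.734 half-value layers.
Thickness = 5.734 × 1.75 cm = 10.03 cm.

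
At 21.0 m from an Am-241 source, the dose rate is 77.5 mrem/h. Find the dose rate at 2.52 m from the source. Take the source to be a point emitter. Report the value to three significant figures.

5380 mrem/h

Since intensity falls as 1/r², the rate at 2.52 m is
(21.0/2.52)² = 69.44, so 77.5 × 69.44 = 5382 mrem/h.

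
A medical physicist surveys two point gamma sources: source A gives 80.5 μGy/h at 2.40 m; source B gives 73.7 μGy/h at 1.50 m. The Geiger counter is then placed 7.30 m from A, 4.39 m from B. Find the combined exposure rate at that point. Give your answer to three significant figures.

Each source contributes Iᵢ·(dᵢ/rᵢ)²; contributions add.
A: 80.5 × (2.40/7.30)² = 8.701 μGy/h
B: 73.7 × (1.50/4.39)² = 8.604 μGy/h
Total = 8.701 + 8.604 = 17.30 μGy/h.

17.3 μGy/h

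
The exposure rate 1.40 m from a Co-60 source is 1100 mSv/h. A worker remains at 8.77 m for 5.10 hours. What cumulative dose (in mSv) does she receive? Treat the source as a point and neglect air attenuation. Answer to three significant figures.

Applying the 1/r² law, rate at 8.77 m:
1100 × (1.40/8.77)² = 1100 × 0.02548 = 28.03 mSv/h.
Dose = rate × time = 28.03 mSv/h × 5.100 h = 143.0 mSv.

143 mSv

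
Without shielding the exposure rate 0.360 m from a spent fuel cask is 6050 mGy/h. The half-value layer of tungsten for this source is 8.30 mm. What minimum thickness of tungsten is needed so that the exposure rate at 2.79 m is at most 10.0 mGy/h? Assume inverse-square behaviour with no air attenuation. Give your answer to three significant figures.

At 2.79 m, distance alone gives 6050 × (0.360/2.79)² = 6050 × 0.01665 = 100.7 mGy/h.
Further attenuation needed: 100.7/10.0 = 10.07.
n = log₂(10.07) = 3.332 half-value layers.
Thickness = 3.332 × 8.30 mm = 27.66 mm.

27.7 mm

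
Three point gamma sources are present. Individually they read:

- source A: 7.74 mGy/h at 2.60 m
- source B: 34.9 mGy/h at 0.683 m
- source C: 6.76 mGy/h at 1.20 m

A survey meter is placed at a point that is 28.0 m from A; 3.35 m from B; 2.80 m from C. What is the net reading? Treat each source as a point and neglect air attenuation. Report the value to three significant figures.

2.76 mGy/h

Each source contributes Iᵢ·(dᵢ/rᵢ)²; contributions add.
A: 7.74 × (2.60/28.0)² = 0.06674 mGy/h
B: 34.9 × (0.683/3.35)² = 1.451 mGy/h
C: 6.76 × (1.20/2.80)² = 1.242 mGy/h
Total = 0.06674 + 1.451 + 1.242 = 2.760 mGy/h.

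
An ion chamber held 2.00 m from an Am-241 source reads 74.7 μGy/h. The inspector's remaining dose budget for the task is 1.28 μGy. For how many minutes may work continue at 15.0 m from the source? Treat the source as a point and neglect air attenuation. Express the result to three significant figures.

Intensity scales as (d₁/d₂)², so rate at 15.0 m:
(2.00/15.0)² = 0.01778, so 74.7 × 0.01778 = 1.328 μGy/h.
Stay time = 1.28 μGy ÷ 1.328 μGy/h = 0.9639 h = 57.83 min.

57.8 min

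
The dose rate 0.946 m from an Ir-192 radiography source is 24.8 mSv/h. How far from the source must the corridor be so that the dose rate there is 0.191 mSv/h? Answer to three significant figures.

By the inverse-square law, d₂ = d₁·√(I₁/I₂).
I₁/I₂ = 24.8/0.191 = 129.8, so d₂ = 0.946 × √129.8 = 10.78 m.

10.8 m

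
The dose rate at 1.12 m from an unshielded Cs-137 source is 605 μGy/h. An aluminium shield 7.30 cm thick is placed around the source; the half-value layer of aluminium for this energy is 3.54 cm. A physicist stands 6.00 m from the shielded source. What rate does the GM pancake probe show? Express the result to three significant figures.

5.05 μGy/h

Distance alone: 605 × (1.12/6.00)² = 605 × 0.03484 = 21.08 μGy/h.
Shield: 7.30/3.54 = 2.062 half-value layers → attenuation 2^(−2.062) = 0.2395.
Combined: 21.08 × 0.2395 = 5.049 μGy/h.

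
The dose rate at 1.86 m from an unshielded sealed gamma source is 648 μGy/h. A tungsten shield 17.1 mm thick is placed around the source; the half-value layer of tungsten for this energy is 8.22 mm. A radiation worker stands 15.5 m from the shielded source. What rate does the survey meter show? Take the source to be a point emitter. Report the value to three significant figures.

Distance alone: 648 × (1.86/15.5)² = 648 × 0.01440 = 9.331 μGy/h.
Shield: 17.1/8.22 = 2.080 half-value layers → attenuation 2^(−2.080) = 0.2365.
Combined: 9.331 × 0.2365 = 2.207 μGy/h.

2.21 μGy/h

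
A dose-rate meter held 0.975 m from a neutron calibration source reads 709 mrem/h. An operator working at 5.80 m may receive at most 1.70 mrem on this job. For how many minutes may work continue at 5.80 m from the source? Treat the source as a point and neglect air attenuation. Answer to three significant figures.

Intensity scales as (d₁/d₂)², so rate at 5.80 m:
(0.975/5.80)² = 0.02826, so 709 × 0.02826 = 20.04 mrem/h.
Stay time = 1.70 mrem ÷ 20.04 mrem/h = 0.08483 h = 5.090 min.

5.09 min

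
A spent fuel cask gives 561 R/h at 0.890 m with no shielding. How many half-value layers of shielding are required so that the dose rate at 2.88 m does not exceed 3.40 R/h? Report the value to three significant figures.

3.98 half-value layers

At 2.88 m, distance alone gives 561 × (0.890/2.88)² = 561 × 0.09550 = 53.58 R/h.
Further attenuation needed: 53.58/3.40 = 15.76.
n = log₂(15.76) = 3.978 half-value layers.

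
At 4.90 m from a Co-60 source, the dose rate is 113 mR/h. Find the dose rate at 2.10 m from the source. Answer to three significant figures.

Since intensity falls as 1/r², the rate at 2.10 m is
113 × (4.90/2.10)² = 113 × 5.444 = 615.2 mR/h.

615 mR/h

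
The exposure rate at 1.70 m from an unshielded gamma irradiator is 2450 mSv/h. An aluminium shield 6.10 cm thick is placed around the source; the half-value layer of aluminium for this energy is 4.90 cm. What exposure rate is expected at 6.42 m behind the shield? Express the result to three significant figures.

72.5 mSv/h

Distance alone: 2450 × (1.70/6.42)² = 2450 × 0.07012 = 171.8 mSv/h.
Shield: 6.10/4.90 = 1.245 half-value layers → attenuation 2^(−1.245) = 0.4219.
Combined: 171.8 × 0.4219 = 72.48 mSv/h.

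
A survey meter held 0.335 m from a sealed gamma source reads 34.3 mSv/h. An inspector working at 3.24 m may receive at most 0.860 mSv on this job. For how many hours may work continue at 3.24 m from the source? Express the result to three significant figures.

2.35 h

Since intensity falls as 1/r², rate at 3.24 m:
(0.335/3.24)² = 0.01069, so 34.3 × 0.01069 = 0.3667 mSv/h.
Stay time = 0.860 mSv ÷ 0.3667 mSv/h = 2.345 h.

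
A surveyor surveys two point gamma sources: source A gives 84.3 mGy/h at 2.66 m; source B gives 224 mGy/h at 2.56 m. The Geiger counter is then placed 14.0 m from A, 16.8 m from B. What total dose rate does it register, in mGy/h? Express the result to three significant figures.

By superposition, sum each source's inverse-square contribution:
A: 84.3 × (2.66/14.0)² = 3.043 mGy/h
B: 224 × (2.56/16.8)² = 5.201 mGy/h
Total = 3.043 + 5.201 = 8.244 mGy/h.

8.24 mGy/h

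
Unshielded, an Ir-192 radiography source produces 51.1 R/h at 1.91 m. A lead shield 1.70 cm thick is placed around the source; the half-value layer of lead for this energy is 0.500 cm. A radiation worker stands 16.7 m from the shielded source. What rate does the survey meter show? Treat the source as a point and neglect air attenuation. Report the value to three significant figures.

Distance alone: 51.1 × (1.91/16.7)² = 51.1 × 0.01308 = 0.6684 R/h.
Shield: 1.70/0.500 = 3.400 half-value layers → attenuation 2^(−3.400) = 0.09473.
Combined: 0.6684 × 0.09473 = 0.06332 R/h.

0.0633 R/h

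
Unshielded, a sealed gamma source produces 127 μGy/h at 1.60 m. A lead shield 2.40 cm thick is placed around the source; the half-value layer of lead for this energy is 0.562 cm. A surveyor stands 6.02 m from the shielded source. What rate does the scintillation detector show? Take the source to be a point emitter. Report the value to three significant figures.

Distance alone: 127 × (1.60/6.02)² = 127 × 0.07064 = 8.971 μGy/h.
Shield: 2.40/0.562 = 4.270 half-value layers → attenuation 2^(−4.270) = 0.05183.
Combined: 8.971 × 0.05183 = 0.4650 μGy/h.

0.465 μGy/h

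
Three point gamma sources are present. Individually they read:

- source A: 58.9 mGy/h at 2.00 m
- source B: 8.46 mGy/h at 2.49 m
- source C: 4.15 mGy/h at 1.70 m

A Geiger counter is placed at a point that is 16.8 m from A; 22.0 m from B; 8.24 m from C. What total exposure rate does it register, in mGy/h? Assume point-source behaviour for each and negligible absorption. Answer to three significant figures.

1.12 mGy/h

Each source contributes Iᵢ·(dᵢ/rᵢ)²; contributions add.
A: 58.9 × (2.00/16.8)² = 0.8348 mGy/h
B: 8.46 × (2.49/22.0)² = 0.1084 mGy/h
C: 4.15 × (1.70/8.24)² = 0.1766 mGy/h
Total = 0.8348 + 0.1084 + 0.1766 = 1.120 mGy/h.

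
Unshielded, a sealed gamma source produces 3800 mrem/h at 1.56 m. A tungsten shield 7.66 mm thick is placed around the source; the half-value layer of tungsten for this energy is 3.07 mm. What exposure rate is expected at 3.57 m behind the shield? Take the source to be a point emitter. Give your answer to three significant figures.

129 mrem/h

Distance alone: (1.56/3.57)² = 0.1909, so 3800 × 0.1909 = 725.4 mrem/h.
Shield: 7.66/3.07 = 2.495 half-value layers → attenuation 2^(−2.495) = 0.1774.
Combined: 725.4 × 0.1774 = 128.7 mrem/h.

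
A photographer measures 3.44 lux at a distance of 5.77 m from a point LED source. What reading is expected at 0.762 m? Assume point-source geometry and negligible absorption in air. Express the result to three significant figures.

197 lux

Applying the 1/r² law, the rate at 0.762 m is
3.44 × (5.77/0.762)² = 3.44 × 57.34 = 197.2 lux.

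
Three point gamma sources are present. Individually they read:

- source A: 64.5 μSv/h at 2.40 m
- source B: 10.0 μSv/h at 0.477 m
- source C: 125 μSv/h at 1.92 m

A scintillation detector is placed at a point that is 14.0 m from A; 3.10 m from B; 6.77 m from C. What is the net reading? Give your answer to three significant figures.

12.2 μSv/h

Each source contributes Iᵢ·(dᵢ/rᵢ)²; contributions add.
A: 64.5 × (2.40/14.0)² = 1.896 μSv/h
B: 10.0 × (0.477/3.10)² = 0.2368 μSv/h
C: 125 × (1.92/6.77)² = 10.05 μSv/h
Total = 1.896 + 0.2368 + 10.05 = 12.18 μSv/h.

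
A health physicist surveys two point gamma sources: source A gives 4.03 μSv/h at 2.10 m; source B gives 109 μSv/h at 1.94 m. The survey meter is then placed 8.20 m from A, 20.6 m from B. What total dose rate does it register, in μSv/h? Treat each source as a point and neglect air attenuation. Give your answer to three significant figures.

By superposition, sum each source's inverse-square contribution:
A: 4.03 × (2.10/8.20)² = 0.2643 μSv/h
B: 109 × (1.94/20.6)² = 0.9667 μSv/h
Total = 0.2643 + 0.9667 = 1.231 μSv/h.

1.23 μSv/h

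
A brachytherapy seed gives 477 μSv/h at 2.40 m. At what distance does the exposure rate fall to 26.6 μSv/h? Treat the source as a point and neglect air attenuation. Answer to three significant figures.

10.2 m

Since intensity falls as 1/r², d₂ = d₁·√(I₁/I₂).
I₁/I₂ = 477/26.6 = 17.93, so d₂ = 2.40 × √17.93 = 10.16 m.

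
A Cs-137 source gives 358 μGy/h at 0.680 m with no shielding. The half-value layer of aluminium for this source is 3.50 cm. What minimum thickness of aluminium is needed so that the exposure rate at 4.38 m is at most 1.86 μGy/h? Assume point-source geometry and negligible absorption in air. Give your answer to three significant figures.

7.75 cm

At 4.38 m, distance alone gives 358 × (0.680/4.38)² = 358 × 0.02410 = 8.628 μGy/h.
Further attenuation needed: 8.628/1.86 = 4.639.
n = log₂(4.639) = 2.214 half-value layers.
Thickness = 2.214 × 3.50 cm = 7.749 cm.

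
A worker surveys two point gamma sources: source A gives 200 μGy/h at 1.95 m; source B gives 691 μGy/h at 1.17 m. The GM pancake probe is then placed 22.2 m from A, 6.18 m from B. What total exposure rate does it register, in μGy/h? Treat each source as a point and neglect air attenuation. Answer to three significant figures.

26.3 μGy/h

By superposition, sum each source's inverse-square contribution:
A: 200 × (1.95/22.2)² = 1.543 μGy/h
B: 691 × (1.17/6.18)² = 24.77 μGy/h
Total = 1.543 + 24.77 = 26.31 μGy/h.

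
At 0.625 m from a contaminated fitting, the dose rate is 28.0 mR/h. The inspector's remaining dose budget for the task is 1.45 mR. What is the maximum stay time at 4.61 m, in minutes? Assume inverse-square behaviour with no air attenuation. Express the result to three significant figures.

169 min

Applying the 1/r² law, rate at 4.61 m:
28.0 × (0.625/4.61)² = 28.0 × 0.01838 = 0.5146 mR/h.
Stay time = 1.45 mR ÷ 0.5146 mR/h = 2.818 h = 169.1 min.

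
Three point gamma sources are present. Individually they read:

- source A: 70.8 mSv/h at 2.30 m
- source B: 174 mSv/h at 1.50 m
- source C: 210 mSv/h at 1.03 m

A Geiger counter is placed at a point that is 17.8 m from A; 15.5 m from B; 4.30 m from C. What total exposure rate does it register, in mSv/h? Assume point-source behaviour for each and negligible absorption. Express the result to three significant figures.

Each source contributes Iᵢ·(dᵢ/rᵢ)²; contributions add.
A: 70.8 × (2.30/17.8)² = 1.182 mSv/h
B: 174 × (1.50/15.5)² = 1.630 mSv/h
C: 210 × (1.03/4.30)² = 12.05 mSv/h
Total = 1.182 + 1.630 + 12.05 = 14.86 mSv/h.

14.9 mSv/h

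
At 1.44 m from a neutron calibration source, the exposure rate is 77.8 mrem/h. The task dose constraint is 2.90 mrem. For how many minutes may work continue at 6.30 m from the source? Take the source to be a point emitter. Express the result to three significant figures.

By the inverse-square law, rate at 6.30 m:
(1.44/6.30)² = 0.05224, so 77.8 × 0.05224 = 4.064 mrem/h.
Stay time = 2.90 mrem ÷ 4.064 mrem/h = 0.7136 h = 42.82 min.

42.8 min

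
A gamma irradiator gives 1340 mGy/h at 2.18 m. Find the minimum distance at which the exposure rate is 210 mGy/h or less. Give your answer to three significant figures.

Applying the 1/r² law, d₂ = d₁·√(I₁/I₂).
I₁/I₂ = 1340/210 = 6.381, so d₂ = 2.18 × √6.381 = 5.507 m.

5.51 m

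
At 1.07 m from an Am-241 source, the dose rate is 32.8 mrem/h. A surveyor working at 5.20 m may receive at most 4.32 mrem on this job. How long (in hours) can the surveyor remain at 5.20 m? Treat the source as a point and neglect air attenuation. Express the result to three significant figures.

Using I₁d₁² = I₂d₂², rate at 5.20 m:
(1.07/5.20)² = 0.04234, so 32.8 × 0.04234 = 1.389 mrem/h.
Stay time = 4.32 mrem ÷ 1.389 mrem/h = 3.110 h.

3.11 h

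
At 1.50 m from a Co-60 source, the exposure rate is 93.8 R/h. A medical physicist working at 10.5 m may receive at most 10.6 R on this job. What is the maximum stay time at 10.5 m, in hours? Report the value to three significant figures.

5.54 h

Intensity scales as (d₁/d₂)², so rate at 10.5 m:
(1.50/10.5)² = 0.02041, so 93.8 × 0.02041 = 1.914 R/h.
Stay time = 10.6 R ÷ 1.914 R/h = 5.538 h.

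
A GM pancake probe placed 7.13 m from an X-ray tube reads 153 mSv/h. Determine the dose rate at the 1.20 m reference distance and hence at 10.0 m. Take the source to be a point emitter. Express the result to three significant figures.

Since intensity falls as 1/r²,
At 1.20 m: (7.13/1.20)² = 35.30, so 153 × 35.30 = 5401 mSv/h
At 10.0 m: (1.20/10.0)² = 0.01440, so 5401 × 0.01440 = 77.77 mSv/h.

5400 mSv/h; 77.8 mSv/h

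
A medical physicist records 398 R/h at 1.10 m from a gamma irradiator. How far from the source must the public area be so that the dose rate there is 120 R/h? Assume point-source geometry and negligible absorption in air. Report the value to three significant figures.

Since intensity falls as 1/r², d₂ = d₁·√(I₁/I₂).
I₁/I₂ = 398/120 = 3.317, so d₂ = 1.10 × √3.317 = 2.003 m.

2.00 m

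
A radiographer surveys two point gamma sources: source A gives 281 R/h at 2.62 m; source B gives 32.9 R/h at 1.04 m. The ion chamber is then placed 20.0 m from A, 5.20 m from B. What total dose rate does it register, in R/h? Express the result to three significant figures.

6.14 R/h

By superposition, sum each source's inverse-square contribution:
A: 281 × (2.62/20.0)² = 4.822 R/h
B: 32.9 × (1.04/5.20)² = 1.316 R/h
Total = 4.822 + 1.316 = 6.138 R/h.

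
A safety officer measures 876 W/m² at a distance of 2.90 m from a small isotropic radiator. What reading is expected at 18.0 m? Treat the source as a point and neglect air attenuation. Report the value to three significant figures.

22.7 W/m²

Intensity scales as (d₁/d₂)², so the rate at 18.0 m is
876 × (2.90/18.0)² = 876 × 0.02596 = 22.74 W/m².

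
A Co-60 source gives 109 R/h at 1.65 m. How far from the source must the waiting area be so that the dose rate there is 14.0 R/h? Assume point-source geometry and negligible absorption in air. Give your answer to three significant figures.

4.60 m

By the inverse-square law, d₂ = d₁·√(I₁/I₂).
I₁/I₂ = 109/14.0 = 7.786, so d₂ = 1.65 × √7.786 = 4.604 m.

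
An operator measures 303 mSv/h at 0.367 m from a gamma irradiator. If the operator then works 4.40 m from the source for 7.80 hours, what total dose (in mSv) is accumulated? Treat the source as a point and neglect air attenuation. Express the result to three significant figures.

16.4 mSv

Intensity scales as (d₁/d₂)², so rate at 4.40 m:
(0.367/4.40)² = 0.006957, so 303 × 0.006957 = 2.108 mSv/h.
Dose = rate × time = 2.108 mSv/h × 7.800 h = 16.44 mSv.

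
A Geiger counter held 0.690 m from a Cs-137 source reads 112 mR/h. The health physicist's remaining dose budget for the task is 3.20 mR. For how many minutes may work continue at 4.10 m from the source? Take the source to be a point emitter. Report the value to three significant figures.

Applying the 1/r² law, rate at 4.10 m:
(0.690/4.10)² = 0.02832, so 112 × 0.02832 = 3.172 mR/h.
Stay time = 3.20 mR ÷ 3.172 mR/h = 1.009 h = 60.54 min.

60.5 min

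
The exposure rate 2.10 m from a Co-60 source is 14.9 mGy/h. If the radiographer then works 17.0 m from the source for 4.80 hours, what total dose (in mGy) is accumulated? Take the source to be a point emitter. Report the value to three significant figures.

Applying the 1/r² law, rate at 17.0 m:
14.9 × (2.10/17.0)² = 14.9 × 0.01526 = 0.2274 mGy/h.
Dose = rate × time = 0.2274 mGy/h × 4.800 h = 1.092 mGy.

1.09 mGy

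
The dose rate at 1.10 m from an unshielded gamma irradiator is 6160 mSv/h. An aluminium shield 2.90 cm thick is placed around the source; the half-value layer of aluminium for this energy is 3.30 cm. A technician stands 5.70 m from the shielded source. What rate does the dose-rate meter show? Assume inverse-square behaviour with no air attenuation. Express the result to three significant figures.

125 mSv/h

Distance alone: 6160 × (1.10/5.70)² = 6160 × 0.03724 = 229.4 mSv/h.
Shield: 2.90/3.30 = 0.8788 half-value layers → attenuation 2^(−0.8788) = 0.5438.
Combined: 229.4 × 0.5438 = 124.7 mSv/h.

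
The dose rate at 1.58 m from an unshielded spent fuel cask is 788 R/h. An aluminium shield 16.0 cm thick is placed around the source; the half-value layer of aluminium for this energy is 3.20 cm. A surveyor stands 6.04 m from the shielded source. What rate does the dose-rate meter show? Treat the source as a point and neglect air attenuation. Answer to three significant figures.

Distance alone: 788 × (1.58/6.04)² = 788 × 0.06843 = 53.92 R/h.
Shield: 16.0/3.20 = 5.000 half-value layers → attenuation 2^(−5.000) = 0.03125.
Combined: 53.92 × 0.03125 = 1.685 R/h.

1.69 R/h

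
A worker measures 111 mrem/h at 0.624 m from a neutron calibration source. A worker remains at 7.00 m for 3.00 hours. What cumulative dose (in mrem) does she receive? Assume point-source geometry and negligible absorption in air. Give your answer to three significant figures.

By the inverse-square law, rate at 7.00 m:
111 × (0.624/7.00)² = 111 × 0.007946 = 0.8820 mrem/h.
Dose = rate × time = 0.8820 mrem/h × 3.000 h = 2.646 mrem.

2.65 mrem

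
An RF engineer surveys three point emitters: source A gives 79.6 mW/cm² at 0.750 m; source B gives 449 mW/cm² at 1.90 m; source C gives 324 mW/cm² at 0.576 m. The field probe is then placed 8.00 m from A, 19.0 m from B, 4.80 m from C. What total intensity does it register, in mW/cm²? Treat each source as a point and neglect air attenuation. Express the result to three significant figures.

9.86 mW/cm²

By superposition, sum each source's inverse-square contribution:
A: 79.6 × (0.750/8.00)² = 0.6996 mW/cm²
B: 449 × (1.90/19.0)² = 4.490 mW/cm²
C: 324 × (0.576/4.80)² = 4.666 mW/cm²
Total = 0.6996 + 4.490 + 4.666 = 9.856 mW/cm².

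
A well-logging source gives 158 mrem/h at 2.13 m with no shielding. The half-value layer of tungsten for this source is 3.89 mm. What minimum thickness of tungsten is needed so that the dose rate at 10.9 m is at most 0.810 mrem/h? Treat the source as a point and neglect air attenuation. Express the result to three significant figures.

At 10.9 m, distance alone gives 158 × (2.13/10.9)² = 158 × 0.03819 = 6.034 mrem/h.
Further attenuation needed: 6.034/0.810 = 7.449.
n = log₂(7.449) = 2.897 half-value layers.
Thickness = 2.897 × 3.89 mm = 11.27 mm.

11.3 mm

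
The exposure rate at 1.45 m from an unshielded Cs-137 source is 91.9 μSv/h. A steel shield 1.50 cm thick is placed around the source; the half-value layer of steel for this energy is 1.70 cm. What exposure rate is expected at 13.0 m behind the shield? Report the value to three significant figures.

0.620 μSv/h

Distance alone: 91.9 × (1.45/13.0)² = 91.9 × 0.01244 = 1.143 μSv/h.
Shield: 1.50/1.70 = 0.8824 half-value layers → attenuation 2^(−0.8824) = 0.5425.
Combined: 1.143 × 0.5425 = 0.6201 μSv/h.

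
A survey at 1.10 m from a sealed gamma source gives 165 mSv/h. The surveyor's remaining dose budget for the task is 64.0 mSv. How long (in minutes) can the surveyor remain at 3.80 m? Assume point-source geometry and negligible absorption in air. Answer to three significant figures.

278 min

Applying the 1/r² law, rate at 3.80 m:
(1.10/3.80)² = 0.08380, so 165 × 0.08380 = 13.83 mSv/h.
Stay time = 64.0 mSv ÷ 13.83 mSv/h = 4.628 h = 277.7 min.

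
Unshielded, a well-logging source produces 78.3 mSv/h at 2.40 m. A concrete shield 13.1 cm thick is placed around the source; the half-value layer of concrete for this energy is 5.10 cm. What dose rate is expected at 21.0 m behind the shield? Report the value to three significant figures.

Distance alone: (2.40/21.0)² = 0.01306, so 78.3 × 0.01306 = 1.023 mSv/h.
Shield: 13.1/5.10 = 2.569 half-value layers → attenuation 2^(−2.569) = 0.1685.
Combined: 1.023 × 0.1685 = 0.1724 mSv/h.

0.172 mSv/h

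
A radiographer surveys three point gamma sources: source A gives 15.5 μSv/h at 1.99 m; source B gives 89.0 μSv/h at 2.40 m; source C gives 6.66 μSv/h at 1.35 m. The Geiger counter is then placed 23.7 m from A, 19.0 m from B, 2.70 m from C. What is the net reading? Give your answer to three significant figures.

By superposition, sum each source's inverse-square contribution:
A: 15.5 × (1.99/23.7)² = 0.1093 μSv/h
B: 89.0 × (2.40/19.0)² = 1.420 μSv/h
C: 6.66 × (1.35/2.70)² = 1.665 μSv/h
Total = 0.1093 + 1.420 + 1.665 = 3.194 μSv/h.

3.19 μSv/h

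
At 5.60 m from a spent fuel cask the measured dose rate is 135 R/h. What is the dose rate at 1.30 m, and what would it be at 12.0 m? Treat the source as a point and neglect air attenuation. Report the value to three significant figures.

By the inverse-square law,
At 1.30 m: (5.60/1.30)² = 18.56, so 135 × 18.56 = 2506 R/h
At 12.0 m: 2506 × (1.30/12.0)² = 2506 × 0.01174 = 29.42 R/h.

2510 R/h; 29.4 R/h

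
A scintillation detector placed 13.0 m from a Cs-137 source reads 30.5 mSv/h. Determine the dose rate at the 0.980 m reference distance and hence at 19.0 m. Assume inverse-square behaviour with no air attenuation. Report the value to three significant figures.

5370 mSv/h; 14.3 mSv/h

Applying the 1/r² law,
At 0.980 m: (13.0/0.980)² = 176.0, so 30.5 × 176.0 = 5368 mSv/h
At 19.0 m: (0.980/19.0)² = 0.002660, so 5368 × 0.002660 = 14.28 mSv/h.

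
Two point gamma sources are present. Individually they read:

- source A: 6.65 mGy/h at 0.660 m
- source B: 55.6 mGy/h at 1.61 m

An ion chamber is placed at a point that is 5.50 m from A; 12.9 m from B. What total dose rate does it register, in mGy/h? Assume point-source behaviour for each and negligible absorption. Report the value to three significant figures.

By superposition, sum each source's inverse-square contribution:
A: 6.65 × (0.660/5.50)² = 0.09576 mGy/h
B: 55.6 × (1.61/12.9)² = 0.8661 mGy/h
Total = 0.09576 + 0.8661 = 0.9619 mGy/h.

0.962 mGy/h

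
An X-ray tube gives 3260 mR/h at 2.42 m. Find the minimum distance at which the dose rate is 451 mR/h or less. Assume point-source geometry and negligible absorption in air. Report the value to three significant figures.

6.51 m

By the inverse-square law, d₂ = d₁·√(I₁/I₂).
I₁/I₂ = 3260/451 = 7.228, so d₂ = 2.42 × √7.228 = 6.506 m.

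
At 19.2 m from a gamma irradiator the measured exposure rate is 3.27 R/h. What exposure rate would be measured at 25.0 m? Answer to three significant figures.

1.93 R/h

Since intensity falls as 1/r², scaling from 19.2 m to 25.0 m:
(19.2/25.0)² = 0.5898, so 3.27 × 0.5898 = 1.929 R/h.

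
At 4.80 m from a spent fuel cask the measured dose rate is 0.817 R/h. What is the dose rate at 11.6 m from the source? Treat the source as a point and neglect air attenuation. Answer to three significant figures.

By the inverse-square law, scaling from 4.80 m to 11.6 m:
0.817 × (4.80/11.6)² = 0.817 × 0.1712 = 0.1399 R/h.

0.140 R/h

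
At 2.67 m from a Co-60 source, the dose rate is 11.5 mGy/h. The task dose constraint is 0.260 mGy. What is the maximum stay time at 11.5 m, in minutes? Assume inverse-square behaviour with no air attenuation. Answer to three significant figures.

By the inverse-square law, rate at 11.5 m:
(2.67/11.5)² = 0.05390, so 11.5 × 0.05390 = 0.6199 mGy/h.
Stay time = 0.260 mGy ÷ 0.6199 mGy/h = 0.4194 h = 25.16 min.

25.2 min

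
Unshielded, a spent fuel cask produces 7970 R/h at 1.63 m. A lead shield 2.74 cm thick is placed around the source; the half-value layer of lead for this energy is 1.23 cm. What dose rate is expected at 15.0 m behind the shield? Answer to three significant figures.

Distance alone: 7970 × (1.63/15.0)² = 7970 × 0.01181 = 94.13 R/h.
Shield: 2.74/1.23 = 2.228 half-value layers → attenuation 2^(−2.228) = 0.2135.
Combined: 94.13 × 0.2135 = 20.10 R/h.

20.1 R/h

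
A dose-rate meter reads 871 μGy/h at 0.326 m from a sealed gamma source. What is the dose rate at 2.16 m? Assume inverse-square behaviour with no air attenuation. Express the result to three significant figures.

19.8 μGy/h

By the inverse-square law, the rate at 2.16 m is
871 × (0.326/2.16)² = 871 × 0.02278 = 19.84 μGy/h.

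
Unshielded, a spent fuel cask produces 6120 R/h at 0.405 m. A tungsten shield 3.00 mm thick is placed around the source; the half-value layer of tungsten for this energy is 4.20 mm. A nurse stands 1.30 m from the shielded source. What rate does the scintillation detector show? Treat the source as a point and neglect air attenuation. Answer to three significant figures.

Distance alone: (0.405/1.30)² = 0.09706, so 6120 × 0.09706 = 594.0 R/h.
Shield: 3.00/4.20 = 0.7143 half-value layers → attenuation 2^(−0.7143) = 0.6095.
Combined: 594.0 × 0.6095 = 362.0 R/h.

362 R/h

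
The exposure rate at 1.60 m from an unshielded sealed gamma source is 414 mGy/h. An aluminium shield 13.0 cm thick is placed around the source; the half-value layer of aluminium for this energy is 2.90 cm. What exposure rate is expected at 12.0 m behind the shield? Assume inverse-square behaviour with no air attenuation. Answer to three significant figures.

0.329 mGy/h

Distance alone: 414 × (1.60/12.0)² = 414 × 0.01778 = 7.361 mGy/h.
Shield: 13.0/2.90 = 4.483 half-value layers → attenuation 2^(−4.483) = 0.04472.
Combined: 7.361 × 0.04472 = 0.3292 mGy/h.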